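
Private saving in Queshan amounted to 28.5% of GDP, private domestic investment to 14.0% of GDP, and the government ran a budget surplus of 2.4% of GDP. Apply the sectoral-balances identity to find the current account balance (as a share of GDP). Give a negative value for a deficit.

By the sectoral-balances identity, CA = (S_private - I) + (T - G).
Private balance = 28.5 - 14.0 = 14.5
Government balance (T - G) = 2.4
CA = 14.5 + 2.4 = 16.9

16.9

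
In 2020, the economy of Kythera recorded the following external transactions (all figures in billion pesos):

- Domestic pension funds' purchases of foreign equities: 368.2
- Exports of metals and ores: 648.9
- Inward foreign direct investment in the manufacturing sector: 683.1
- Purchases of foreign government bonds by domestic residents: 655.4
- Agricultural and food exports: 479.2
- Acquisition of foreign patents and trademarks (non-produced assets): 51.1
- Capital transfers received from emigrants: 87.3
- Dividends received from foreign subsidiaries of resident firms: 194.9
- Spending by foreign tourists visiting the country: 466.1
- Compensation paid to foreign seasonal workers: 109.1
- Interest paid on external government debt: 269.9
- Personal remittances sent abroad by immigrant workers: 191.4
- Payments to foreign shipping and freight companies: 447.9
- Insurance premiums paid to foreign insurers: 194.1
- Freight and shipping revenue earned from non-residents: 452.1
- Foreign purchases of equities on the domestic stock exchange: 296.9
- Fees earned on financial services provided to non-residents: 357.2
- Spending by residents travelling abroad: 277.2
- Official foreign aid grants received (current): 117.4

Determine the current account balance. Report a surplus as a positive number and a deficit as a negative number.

1226.2

Goods: 479.2 + 648.9 = 1128.1
Services: 466.1 - 447.9 - 194.1 + 452.1 - 277.2 + 357.2 = 356.2
Primary income: -269.9 - 109.1 + 194.9 = -184.1
Secondary income: -191.4 + 117.4 = -74.0
Current account = 1128.1 + 356.2 + (-184.1) + (-74.0) = 1226.2
(Excluded from the current account — financial account: domestic pension funds' purchases of foreign equities 368.2, inward foreign direct investment in the manufacturing sector 683.1, purchases of foreign government bonds by domestic residents 655.4, foreign purchases of equities on the domestic stock exchange 296.9; capital account: acquisition of foreign patents and trademarks (non-produced assets) 51.1, capital transfers received from emigrants 87.3.)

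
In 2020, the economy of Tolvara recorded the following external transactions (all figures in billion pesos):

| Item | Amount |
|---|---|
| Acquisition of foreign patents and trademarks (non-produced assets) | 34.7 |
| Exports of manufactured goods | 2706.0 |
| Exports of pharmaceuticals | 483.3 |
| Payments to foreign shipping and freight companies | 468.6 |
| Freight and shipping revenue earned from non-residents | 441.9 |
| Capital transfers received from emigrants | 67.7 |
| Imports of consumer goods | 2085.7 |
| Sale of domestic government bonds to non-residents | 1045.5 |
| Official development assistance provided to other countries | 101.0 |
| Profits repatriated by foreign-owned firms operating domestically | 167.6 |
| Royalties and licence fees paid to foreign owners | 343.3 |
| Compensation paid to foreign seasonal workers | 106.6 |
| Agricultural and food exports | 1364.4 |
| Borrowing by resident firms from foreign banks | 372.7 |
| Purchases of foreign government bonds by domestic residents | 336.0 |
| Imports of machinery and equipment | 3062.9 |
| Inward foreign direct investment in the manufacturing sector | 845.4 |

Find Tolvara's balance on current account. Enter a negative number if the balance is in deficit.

Goods: -2085.7 + 1364.4 + 2706.0 + 483.3 - 3062.9 = -594.9
Services: -343.3 - 468.6 + 441.9 = -370.0
Primary income: -167.6 - 106.6 = -274.2
Secondary income: -101.0
Current account = (-594.9) + (-370.0) + (-274.2) + (-101.0) = -1340.1
(Excluded from the current account — capital account: acquisition of foreign patents and trademarks (non-produced assets) 34.7, capital transfers received from emigrants 67.7; financial account: sale of domestic government bonds to non-residents 1045.5, borrowing by resident firms from foreign banks 372.7, purchases of foreign government bonds by domestic residents 336.0, inward foreign direct investment in the manufacturing sector 845.4.)

-1340.1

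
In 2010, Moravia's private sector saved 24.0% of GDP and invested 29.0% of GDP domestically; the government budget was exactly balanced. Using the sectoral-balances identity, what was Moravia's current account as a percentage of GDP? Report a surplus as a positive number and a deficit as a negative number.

By the sectoral-balances identity, CA = (S_private - I) + (T - G).
Private balance = 24.0 - 29.0 = -5.0
Government balance (T - G) = 0
CA = -5.0 + 0.0 = -5.0

-5.0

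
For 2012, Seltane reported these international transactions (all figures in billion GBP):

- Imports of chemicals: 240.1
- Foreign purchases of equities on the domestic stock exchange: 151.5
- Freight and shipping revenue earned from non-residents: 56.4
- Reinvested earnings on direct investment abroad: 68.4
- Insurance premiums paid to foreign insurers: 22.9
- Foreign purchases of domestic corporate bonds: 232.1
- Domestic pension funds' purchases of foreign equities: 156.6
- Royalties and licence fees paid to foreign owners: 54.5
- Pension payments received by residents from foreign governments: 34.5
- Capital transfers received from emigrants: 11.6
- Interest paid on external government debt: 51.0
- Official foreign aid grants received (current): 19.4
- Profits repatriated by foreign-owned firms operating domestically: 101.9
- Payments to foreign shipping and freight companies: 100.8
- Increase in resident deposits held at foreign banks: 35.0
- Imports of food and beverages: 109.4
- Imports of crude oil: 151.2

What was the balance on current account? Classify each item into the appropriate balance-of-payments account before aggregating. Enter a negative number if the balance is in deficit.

-653.1

Goods: -240.1 - 109.4 - 151.2 = -500.7
Services: -100.8 - 54.5 - 22.9 + 56.4 = -121.8
Primary income: -51.0 + 68.4 - 101.9 = -84.5
Secondary income: 34.5 + 19.4 = 53.9
Current account = (-500.7) + (-121.8) + (-84.5) + 53.9 = -653.1
(Excluded from the current account — financial account: foreign purchases of equities on the domestic stock exchange 151.5, foreign purchases of domestic corporate bonds 232.1, domestic pension funds' purchases of foreign equities 156.6, increase in resident deposits held at foreign banks 35.0; capital account: capital transfers received from emigrants 11.6.)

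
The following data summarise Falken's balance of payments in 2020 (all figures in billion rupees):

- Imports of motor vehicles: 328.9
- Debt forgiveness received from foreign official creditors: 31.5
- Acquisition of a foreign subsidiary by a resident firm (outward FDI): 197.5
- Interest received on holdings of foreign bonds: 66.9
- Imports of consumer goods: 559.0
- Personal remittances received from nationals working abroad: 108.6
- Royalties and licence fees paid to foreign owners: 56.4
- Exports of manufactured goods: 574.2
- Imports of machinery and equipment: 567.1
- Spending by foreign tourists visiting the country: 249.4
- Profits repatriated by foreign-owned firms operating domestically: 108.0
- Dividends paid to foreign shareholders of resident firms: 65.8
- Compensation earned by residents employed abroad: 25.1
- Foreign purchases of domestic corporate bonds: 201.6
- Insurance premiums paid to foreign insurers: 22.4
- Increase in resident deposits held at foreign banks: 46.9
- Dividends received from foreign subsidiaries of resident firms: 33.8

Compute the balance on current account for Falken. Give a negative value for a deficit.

Goods: 574.2 - 559.0 - 567.1 - 328.9 = -880.8
Services: -56.4 + 249.4 - 22.4 = 170.6
Primary income: 66.9 - 108.0 + 33.8 + 25.1 - 65.8 = -48.0
Secondary income: 108.6
Current account = (-880.8) + 170.6 + (-48.0) + 108.6 = -649.6
(Excluded from the current account — capital account: debt forgiveness received from foreign official creditors 31.5; financial account: acquisition of a foreign subsidiary by a resident firm (outward FDI) 197.5, foreign purchases of domestic corporate bonds 201.6, increase in resident deposits held at foreign banks 46.9.)

-649.6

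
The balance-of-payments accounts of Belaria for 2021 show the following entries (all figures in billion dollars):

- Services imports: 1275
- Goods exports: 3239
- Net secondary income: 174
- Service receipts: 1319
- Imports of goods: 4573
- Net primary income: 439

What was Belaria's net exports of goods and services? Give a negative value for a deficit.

Goods balance = 3239 - 4573 = -1334
Services balance = 1319 - 1275 = 44
Trade balance (goods + services) = -1334 + 44 = -1290

-1290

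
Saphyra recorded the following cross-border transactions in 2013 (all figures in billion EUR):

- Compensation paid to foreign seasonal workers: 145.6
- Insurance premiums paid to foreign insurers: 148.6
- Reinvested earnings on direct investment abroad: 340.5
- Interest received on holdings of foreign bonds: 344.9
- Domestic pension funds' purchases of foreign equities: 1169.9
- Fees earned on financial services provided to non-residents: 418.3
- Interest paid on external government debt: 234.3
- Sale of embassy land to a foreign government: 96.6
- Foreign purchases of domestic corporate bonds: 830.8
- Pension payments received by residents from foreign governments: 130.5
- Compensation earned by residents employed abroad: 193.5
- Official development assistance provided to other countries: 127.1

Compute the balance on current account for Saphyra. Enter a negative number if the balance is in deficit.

Services: -148.6 + 418.3 = 269.7
Primary income: -145.6 + 340.5 + 193.5 + 344.9 - 234.3 = 499.0
Secondary income: 130.5 - 127.1 = 3.4
Current account = 269.7 + 499.0 + 3.4 = 772.1
(Excluded from the current account — financial account: domestic pension funds' purchases of foreign equities 1169.9, foreign purchases of domestic corporate bonds 830.8; capital account: sale of embassy land to a foreign government 96.6.)

772.1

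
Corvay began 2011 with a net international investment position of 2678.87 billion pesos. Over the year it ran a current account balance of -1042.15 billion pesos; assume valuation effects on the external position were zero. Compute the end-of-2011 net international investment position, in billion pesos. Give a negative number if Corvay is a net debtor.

1636.72

With no valuation effects, change in NIIP = current account = -1042.15
End-of-year NIIP = 2678.87 + (-1042.15) = 1636.72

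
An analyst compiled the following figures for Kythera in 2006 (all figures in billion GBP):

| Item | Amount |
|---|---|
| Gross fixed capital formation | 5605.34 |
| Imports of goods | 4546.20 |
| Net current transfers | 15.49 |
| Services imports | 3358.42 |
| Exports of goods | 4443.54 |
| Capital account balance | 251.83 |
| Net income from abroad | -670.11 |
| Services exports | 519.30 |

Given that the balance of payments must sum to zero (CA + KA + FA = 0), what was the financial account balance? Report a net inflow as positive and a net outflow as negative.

Goods balance = 4443.54 - 4546.20 = -102.66
Services balance = 519.30 - 3358.42 = -2839.12
Trade balance (goods + services) = -102.66 + (-2839.12) = -2941.78
Net primary income = -670.11
Net secondary income = 15.49
Current account = -2941.78 + (-670.11) + 15.49 = -3596.40
Financial account = -(-3596.40 + 251.83) = 3344.57

3344.57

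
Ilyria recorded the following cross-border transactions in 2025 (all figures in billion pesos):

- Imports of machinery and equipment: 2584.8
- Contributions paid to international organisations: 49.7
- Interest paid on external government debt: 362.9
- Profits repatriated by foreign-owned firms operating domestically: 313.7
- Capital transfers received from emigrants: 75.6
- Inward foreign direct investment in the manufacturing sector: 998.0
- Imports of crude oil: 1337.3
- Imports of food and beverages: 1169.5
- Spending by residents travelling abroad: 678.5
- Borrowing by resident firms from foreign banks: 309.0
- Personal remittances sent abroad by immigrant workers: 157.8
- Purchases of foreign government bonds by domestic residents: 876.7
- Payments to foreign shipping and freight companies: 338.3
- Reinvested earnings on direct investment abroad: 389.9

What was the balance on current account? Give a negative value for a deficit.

Goods: -1337.3 - 2584.8 - 1169.5 = -5091.6
Services: -678.5 - 338.3 = -1016.8
Primary income: -362.9 - 313.7 + 389.9 = -286.7
Secondary income: -157.8 - 49.7 = -207.5
Current account = (-5091.6) + (-1016.8) + (-286.7) + (-207.5) = -6602.6
(Excluded from the current account — capital account: capital transfers received from emigrants 75.6; financial account: inward foreign direct investment in the manufacturing sector 998.0, borrowing by resident firms from foreign banks 309.0, purchases of foreign government bonds by domestic residents 876.7.)

-6602.6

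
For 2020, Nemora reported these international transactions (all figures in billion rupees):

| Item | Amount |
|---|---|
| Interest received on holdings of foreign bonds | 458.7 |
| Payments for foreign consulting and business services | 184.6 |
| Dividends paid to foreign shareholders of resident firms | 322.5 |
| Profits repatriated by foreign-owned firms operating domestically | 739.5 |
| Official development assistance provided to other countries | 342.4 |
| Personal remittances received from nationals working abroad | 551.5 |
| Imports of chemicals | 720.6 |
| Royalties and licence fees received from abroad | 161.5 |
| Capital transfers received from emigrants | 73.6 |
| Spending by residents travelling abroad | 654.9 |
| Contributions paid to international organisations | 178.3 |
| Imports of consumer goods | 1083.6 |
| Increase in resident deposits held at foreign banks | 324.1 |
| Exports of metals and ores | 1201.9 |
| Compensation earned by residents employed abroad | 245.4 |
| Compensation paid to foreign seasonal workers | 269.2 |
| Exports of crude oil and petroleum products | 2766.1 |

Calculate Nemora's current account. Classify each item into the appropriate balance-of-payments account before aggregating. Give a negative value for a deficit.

Goods: -1083.6 + 1201.9 + 2766.1 - 720.6 = 2163.8
Services: 161.5 - 184.6 - 654.9 = -678.0
Primary income: -322.5 + 245.4 - 269.2 + 458.7 - 739.5 = -627.1
Secondary income: -178.3 + 551.5 - 342.4 = 30.8
Current account = 2163.8 + (-678.0) + (-627.1) + 30.8 = 889.5
(Excluded from the current account — capital account: capital transfers received from emigrants 73.6; financial account: increase in resident deposits held at foreign banks 324.1.)

889.5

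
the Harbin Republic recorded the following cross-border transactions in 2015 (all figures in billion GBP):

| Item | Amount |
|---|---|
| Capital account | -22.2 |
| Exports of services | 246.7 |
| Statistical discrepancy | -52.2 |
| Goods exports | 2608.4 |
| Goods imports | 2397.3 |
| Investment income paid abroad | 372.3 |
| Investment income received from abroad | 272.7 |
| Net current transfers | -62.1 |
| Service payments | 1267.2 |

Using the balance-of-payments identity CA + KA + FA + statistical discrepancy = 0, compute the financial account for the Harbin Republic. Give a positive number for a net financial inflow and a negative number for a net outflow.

Goods balance = 2608.4 - 2397.3 = 211.1
Services balance = 246.7 - 1267.2 = -1020.5
Trade balance (goods + services) = 211.1 + (-1020.5) = -809.4
Net primary income = 272.7 - 372.3 = -99.6
Net secondary income = -62.1
Current account = -809.4 + (-99.6) + (-62.1) = -971.1
Financial account = -(-971.1 + (-22.2) + (-52.2)) = 1045.5

1045.5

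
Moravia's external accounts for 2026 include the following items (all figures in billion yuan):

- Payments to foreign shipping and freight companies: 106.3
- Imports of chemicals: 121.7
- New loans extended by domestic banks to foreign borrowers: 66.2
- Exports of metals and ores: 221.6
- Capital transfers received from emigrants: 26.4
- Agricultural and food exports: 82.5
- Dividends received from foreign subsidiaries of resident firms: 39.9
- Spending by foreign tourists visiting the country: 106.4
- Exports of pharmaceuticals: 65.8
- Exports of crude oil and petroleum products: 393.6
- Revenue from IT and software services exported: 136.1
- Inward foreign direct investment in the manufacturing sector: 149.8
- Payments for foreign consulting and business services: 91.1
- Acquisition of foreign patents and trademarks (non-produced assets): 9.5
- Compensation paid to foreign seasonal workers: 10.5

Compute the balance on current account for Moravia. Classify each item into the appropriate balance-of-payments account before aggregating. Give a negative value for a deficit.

Goods: 393.6 + 221.6 - 121.7 + 65.8 + 82.5 = 641.8
Services: -106.3 - 91.1 + 106.4 + 136.1 = 45.1
Primary income: 39.9 - 10.5 = 29.4
Current account = 641.8 + 45.1 + 29.4 = 716.3
(Excluded from the current account — financial account: new loans extended by domestic banks to foreign borrowers 66.2, inward foreign direct investment in the manufacturing sector 149.8; capital account: capital transfers received from emigrants 26.4, acquisition of foreign patents and trademarks (non-produced assets) 9.5.)

716.3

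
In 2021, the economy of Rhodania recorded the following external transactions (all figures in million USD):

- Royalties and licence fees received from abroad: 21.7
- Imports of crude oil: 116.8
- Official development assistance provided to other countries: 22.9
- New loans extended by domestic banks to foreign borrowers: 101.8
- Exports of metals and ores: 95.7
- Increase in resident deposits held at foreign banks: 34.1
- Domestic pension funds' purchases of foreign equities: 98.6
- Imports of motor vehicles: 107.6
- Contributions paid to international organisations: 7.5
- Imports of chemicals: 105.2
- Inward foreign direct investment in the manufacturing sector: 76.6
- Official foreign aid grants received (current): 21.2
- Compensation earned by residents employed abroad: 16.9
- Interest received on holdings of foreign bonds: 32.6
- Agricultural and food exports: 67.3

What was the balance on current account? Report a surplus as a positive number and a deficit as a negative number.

Goods: -107.6 + 95.7 - 116.8 - 105.2 + 67.3 = -166.6
Services: 21.7
Primary income: 32.6 + 16.9 = 49.5
Secondary income: -22.9 - 7.5 + 21.2 = -9.2
Current account = (-166.6) + 21.7 + 49.5 + (-9.2) = -104.6
(Excluded from the current account — financial account: new loans extended by domestic banks to foreign borrowers 101.8, increase in resident deposits held at foreign banks 34.1, domestic pension funds' purchases of foreign equities 98.6, inward foreign direct investment in the manufacturing sector 76.6.)

-104.6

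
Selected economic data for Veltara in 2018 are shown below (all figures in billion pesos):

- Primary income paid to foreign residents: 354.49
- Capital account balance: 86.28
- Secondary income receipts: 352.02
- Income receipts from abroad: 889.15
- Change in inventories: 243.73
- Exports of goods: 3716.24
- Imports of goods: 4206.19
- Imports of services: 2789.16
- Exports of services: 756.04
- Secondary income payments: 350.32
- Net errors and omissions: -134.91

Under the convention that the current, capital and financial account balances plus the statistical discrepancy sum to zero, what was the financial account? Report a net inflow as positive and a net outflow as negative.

Goods balance = 3716.24 - 4206.19 = -489.95
Services balance = 756.04 - 2789.16 = -2033.12
Trade balance (goods + services) = -489.95 + (-2033.12) = -2523.07
Net primary income = 889.15 - 354.49 = 534.66
Net secondary income = 352.02 - 350.32 = 1.70
Current account = -2523.07 + 534.66 + 1.70 = -1986.71
Financial account = -(-1986.71 + 86.28 + (-134.91)) = 2035.34

2035.34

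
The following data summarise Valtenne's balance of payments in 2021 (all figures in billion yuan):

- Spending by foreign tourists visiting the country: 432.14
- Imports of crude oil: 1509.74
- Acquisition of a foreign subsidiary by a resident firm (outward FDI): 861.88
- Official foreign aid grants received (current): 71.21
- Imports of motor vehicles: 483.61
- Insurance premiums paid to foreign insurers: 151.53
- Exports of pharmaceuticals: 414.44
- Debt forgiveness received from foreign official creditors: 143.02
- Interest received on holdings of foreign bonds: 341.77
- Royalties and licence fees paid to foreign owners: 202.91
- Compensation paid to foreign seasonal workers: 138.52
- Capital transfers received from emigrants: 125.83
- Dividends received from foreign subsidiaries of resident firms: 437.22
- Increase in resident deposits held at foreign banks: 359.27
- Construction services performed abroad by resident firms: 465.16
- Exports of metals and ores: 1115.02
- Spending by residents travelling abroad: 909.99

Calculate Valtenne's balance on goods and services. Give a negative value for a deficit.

-831.02

Goods: 1115.02 - 483.61 - 1509.74 + 414.44 = -463.89
Services: -202.91 - 151.53 - 909.99 + 465.16 + 432.14 = -367.13
Trade balance = -463.89 + (-367.13) = -831.02
(Excluded from the trade balance — financial account: acquisition of a foreign subsidiary by a resident firm (outward FDI) 861.88, increase in resident deposits held at foreign banks 359.27; secondary income: official foreign aid grants received (current) 71.21; capital account: debt forgiveness received from foreign official creditors 143.02, capital transfers received from emigrants 125.83; primary income: interest received on holdings of foreign bonds 341.77, compensation paid to foreign seasonal workers 138.52, dividends received from foreign subsidiaries of resident firms 437.22.)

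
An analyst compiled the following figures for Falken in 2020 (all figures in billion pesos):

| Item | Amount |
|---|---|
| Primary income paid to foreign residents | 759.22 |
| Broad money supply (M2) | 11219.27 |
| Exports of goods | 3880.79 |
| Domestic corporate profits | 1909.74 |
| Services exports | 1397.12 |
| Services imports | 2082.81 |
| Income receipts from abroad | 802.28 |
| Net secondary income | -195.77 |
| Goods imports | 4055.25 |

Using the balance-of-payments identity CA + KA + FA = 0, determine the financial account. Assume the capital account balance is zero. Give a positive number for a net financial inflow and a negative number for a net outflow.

Goods balance = 3880.79 - 4055.25 = -174.46
Services balance = 1397.12 - 2082.81 = -685.69
Trade balance (goods + services) = -174.46 + (-685.69) = -860.15
Net primary income = 802.28 - 759.22 = 43.06
Net secondary income = -195.77
Current account = -860.15 + 43.06 + (-195.77) = -1012.86
Financial account = -(-1012.86) = 1012.86

1012.86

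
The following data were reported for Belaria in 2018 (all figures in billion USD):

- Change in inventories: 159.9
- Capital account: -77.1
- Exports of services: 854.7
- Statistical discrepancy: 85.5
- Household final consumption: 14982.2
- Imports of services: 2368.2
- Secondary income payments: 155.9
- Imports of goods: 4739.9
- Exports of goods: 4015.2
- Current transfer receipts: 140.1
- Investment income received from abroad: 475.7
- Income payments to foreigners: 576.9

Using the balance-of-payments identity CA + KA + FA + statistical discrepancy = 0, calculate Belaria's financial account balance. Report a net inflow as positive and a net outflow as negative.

Goods balance = 4015.2 - 4739.9 = -724.7
Services balance = 854.7 - 2368.2 = -1513.5
Trade balance (goods + services) = -724.7 + (-1513.5) = -2238.2
Net primary income = 475.7 - 576.9 = -101.2
Net secondary income = 140.1 - 155.9 = -15.8
Current account = -2238.2 + (-101.2) + (-15.8) = -2355.2
Financial account = -(-2355.2 + (-77.1) + 85.5) = 2346.8

2346.8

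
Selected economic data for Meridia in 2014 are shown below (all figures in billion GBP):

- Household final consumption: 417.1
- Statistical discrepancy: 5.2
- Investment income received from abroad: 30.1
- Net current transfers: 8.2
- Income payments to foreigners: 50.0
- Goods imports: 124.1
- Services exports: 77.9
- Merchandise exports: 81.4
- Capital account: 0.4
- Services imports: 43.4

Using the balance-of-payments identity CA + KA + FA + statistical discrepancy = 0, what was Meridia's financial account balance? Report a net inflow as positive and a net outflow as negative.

Goods balance = 81.4 - 124.1 = -42.7
Services balance = 77.9 - 43.4 = 34.5
Trade balance (goods + services) = -42.7 + 34.5 = -8.2
Net primary income = 30.1 - 50.0 = -19.9
Net secondary income = 8.2
Current account = -8.2 + (-19.9) + 8.2 = -19.9
Financial account = -(-19.9 + 0.4 + 5.2) = 14.3

14.3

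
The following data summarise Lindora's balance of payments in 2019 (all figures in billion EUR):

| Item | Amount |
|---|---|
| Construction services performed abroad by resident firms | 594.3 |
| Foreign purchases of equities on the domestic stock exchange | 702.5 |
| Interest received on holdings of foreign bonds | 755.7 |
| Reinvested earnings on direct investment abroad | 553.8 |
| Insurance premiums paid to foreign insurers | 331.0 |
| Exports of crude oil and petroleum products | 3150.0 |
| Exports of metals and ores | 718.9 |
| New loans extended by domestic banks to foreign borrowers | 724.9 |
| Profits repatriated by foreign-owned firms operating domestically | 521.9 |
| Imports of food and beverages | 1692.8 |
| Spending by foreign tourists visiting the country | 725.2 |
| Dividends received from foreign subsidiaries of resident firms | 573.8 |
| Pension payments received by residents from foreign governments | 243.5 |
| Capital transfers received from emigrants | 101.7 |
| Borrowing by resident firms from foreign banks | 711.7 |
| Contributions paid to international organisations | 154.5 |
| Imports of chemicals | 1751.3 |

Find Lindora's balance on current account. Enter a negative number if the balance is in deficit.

2863.7

Goods: 3150.0 - 1692.8 - 1751.3 + 718.9 = 424.8
Services: -331.0 + 725.2 + 594.3 = 988.5
Primary income: 573.8 - 521.9 + 553.8 + 755.7 = 1361.4
Secondary income: 243.5 - 154.5 = 89.0
Current account = 424.8 + 988.5 + 1361.4 + 89.0 = 2863.7
(Excluded from the current account — financial account: foreign purchases of equities on the domestic stock exchange 702.5, new loans extended by domestic banks to foreign borrowers 724.9, borrowing by resident firms from foreign banks 711.7; capital account: capital transfers received from emigrants 101.7.)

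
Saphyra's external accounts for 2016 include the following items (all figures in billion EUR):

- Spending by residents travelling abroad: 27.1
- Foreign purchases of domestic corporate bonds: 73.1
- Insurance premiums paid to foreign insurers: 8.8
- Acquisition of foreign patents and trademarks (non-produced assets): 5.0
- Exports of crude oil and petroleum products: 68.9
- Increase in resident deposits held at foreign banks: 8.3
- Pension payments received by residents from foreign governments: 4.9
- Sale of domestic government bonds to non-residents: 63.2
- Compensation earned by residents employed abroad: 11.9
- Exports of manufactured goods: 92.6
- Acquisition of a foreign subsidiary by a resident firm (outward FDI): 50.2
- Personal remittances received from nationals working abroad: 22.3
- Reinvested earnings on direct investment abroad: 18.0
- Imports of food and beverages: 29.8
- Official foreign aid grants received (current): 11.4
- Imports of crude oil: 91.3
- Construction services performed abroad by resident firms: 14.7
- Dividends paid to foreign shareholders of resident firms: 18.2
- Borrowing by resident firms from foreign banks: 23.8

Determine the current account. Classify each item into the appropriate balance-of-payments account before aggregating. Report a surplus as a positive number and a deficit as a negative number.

69.5

Goods: -29.8 + 92.6 + 68.9 - 91.3 = 40.4
Services: -8.8 + 14.7 - 27.1 = -21.2
Primary income: -18.2 + 11.9 + 18.0 = 11.7
Secondary income: 11.4 + 22.3 + 4.9 = 38.6
Current account = 40.4 + (-21.2) + 11.7 + 38.6 = 69.5
(Excluded from the current account — financial account: foreign purchases of domestic corporate bonds 73.1, increase in resident deposits held at foreign banks 8.3, sale of domestic government bonds to non-residents 63.2, acquisition of a foreign subsidiary by a resident firm (outward FDI) 50.2, borrowing by resident firms from foreign banks 23.8; capital account: acquisition of foreign patents and trademarks (non-produced assets) 5.0.)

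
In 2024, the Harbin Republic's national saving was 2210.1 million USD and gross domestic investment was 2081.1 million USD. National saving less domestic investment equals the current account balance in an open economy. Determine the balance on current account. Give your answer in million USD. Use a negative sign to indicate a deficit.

CA = S - I = 2210.1 - 2081.1 = 129.0

129.0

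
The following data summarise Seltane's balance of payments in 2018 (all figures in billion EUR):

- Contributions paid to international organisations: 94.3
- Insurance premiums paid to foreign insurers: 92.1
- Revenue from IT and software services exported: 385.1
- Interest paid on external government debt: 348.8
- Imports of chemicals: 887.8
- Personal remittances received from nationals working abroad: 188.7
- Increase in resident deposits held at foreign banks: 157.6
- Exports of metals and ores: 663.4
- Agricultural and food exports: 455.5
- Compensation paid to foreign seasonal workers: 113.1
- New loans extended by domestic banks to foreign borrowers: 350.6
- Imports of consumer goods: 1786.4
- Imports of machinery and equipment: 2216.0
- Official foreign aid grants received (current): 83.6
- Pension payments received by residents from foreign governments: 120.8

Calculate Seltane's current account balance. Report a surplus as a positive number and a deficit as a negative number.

Goods: 663.4 - 887.8 - 1786.4 + 455.5 - 2216.0 = -3771.3
Services: -92.1 + 385.1 = 293.0
Primary income: -113.1 - 348.8 = -461.9
Secondary income: 120.8 + 188.7 - 94.3 + 83.6 = 298.8
Current account = (-3771.3) + 293.0 + (-461.9) + 298.8 = -3641.4
(Excluded from the current account — financial account: increase in resident deposits held at foreign banks 157.6, new loans extended by domestic banks to foreign borrowers 350.6.)

-3641.4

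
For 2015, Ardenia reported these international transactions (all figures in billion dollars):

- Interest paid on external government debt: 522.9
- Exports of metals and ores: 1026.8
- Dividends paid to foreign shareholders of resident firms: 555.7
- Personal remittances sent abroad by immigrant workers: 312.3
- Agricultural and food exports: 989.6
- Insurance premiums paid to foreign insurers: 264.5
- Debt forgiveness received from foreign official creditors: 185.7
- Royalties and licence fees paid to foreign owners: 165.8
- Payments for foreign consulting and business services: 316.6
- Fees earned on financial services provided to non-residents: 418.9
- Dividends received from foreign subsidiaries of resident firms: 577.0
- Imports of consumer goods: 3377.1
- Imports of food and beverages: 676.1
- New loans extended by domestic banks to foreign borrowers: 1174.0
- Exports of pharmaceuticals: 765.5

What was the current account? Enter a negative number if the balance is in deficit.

Goods: 989.6 + 765.5 - 3377.1 + 1026.8 - 676.1 = -1271.3
Services: -316.6 + 418.9 - 264.5 - 165.8 = -328.0
Primary income: 577.0 - 555.7 - 522.9 = -501.6
Secondary income: -312.3
Current account = (-1271.3) + (-328.0) + (-501.6) + (-312.3) = -2413.2
(Excluded from the current account — capital account: debt forgiveness received from foreign official creditors 185.7; financial account: new loans extended by domestic banks to foreign borrowers 1174.0.)

-2413.2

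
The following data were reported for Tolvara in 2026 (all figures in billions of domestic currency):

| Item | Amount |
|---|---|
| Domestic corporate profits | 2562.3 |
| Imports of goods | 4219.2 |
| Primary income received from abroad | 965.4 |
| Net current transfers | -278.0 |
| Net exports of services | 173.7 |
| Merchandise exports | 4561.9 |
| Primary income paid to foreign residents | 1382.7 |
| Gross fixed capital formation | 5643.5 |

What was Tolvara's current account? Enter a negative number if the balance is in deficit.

-178.9

Goods balance = 4561.9 - 4219.2 = 342.7
Services balance = 173.7
Trade balance (goods + services) = 342.7 + 173.7 = 516.4
Net primary income = 965.4 - 1382.7 = -417.3
Net secondary income = -278.0
Current account = 516.4 + (-417.3) + (-278.0) = -178.9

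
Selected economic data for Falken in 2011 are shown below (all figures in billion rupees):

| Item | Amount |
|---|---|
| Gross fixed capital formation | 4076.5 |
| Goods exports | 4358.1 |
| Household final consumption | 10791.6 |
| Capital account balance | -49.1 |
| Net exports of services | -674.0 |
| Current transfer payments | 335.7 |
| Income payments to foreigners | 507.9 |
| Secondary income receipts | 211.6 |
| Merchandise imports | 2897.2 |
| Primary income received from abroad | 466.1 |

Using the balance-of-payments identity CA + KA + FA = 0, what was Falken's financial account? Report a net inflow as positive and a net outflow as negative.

-571.9

Goods balance = 4358.1 - 2897.2 = 1460.9
Services balance = -674.0
Trade balance (goods + services) = 1460.9 + (-674.0) = 786.9
Net primary income = 466.1 - 507.9 = -41.8
Net secondary income = 211.6 - 335.7 = -124.1
Current account = 786.9 + (-41.8) + (-124.1) = 621.0
Financial account = -(621.0 + (-49.1)) = -571.9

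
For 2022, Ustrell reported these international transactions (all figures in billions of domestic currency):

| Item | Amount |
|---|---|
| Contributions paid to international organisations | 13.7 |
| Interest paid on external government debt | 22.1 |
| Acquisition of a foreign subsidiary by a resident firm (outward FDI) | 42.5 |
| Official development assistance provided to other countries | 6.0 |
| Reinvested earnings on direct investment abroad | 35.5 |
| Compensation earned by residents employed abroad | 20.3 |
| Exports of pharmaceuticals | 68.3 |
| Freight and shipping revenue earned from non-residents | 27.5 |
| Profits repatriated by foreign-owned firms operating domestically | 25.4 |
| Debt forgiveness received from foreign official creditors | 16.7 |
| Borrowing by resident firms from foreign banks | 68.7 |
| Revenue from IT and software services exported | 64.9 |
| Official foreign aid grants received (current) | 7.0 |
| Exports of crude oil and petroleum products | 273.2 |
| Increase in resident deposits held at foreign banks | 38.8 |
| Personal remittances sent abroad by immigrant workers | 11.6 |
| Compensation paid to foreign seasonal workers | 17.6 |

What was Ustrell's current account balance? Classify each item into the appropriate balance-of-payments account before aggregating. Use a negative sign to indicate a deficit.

Goods: 273.2 + 68.3 = 341.5
Services: 64.9 + 27.5 = 92.4
Primary income: -17.6 - 25.4 - 22.1 + 20.3 + 35.5 = -9.3
Secondary income: -6.0 - 13.7 - 11.6 + 7.0 = -24.3
Current account = 341.5 + 92.4 + (-9.3) + (-24.3) = 400.3
(Excluded from the current account — financial account: acquisition of a foreign subsidiary by a resident firm (outward FDI) 42.5, borrowing by resident firms from foreign banks 68.7, increase in resident deposits held at foreign banks 38.8; capital account: debt forgiveness received from foreign official creditors 16.7.)

400.3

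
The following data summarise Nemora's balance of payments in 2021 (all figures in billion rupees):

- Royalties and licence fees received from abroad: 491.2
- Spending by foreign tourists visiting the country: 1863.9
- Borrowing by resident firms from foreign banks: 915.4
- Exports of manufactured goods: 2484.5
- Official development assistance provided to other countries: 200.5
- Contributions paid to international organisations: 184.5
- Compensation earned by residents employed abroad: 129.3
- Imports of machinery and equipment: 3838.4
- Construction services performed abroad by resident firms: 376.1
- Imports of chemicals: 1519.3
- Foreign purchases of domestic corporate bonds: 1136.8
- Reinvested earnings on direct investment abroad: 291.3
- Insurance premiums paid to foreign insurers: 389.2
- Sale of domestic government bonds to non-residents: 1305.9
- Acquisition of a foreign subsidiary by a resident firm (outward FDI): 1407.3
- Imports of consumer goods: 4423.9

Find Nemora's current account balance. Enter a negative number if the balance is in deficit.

Goods: 2484.5 - 1519.3 - 4423.9 - 3838.4 = -7297.1
Services: -389.2 + 376.1 + 1863.9 + 491.2 = 2342.0
Primary income: 129.3 + 291.3 = 420.6
Secondary income: -200.5 - 184.5 = -385.0
Current account = (-7297.1) + 2342.0 + 420.6 + (-385.0) = -4919.5
(Excluded from the current account — financial account: borrowing by resident firms from foreign banks 915.4, foreign purchases of domestic corporate bonds 1136.8, sale of domestic government bonds to non-residents 1305.9, acquisition of a foreign subsidiary by a resident firm (outward FDI) 1407.3.)

-4919.5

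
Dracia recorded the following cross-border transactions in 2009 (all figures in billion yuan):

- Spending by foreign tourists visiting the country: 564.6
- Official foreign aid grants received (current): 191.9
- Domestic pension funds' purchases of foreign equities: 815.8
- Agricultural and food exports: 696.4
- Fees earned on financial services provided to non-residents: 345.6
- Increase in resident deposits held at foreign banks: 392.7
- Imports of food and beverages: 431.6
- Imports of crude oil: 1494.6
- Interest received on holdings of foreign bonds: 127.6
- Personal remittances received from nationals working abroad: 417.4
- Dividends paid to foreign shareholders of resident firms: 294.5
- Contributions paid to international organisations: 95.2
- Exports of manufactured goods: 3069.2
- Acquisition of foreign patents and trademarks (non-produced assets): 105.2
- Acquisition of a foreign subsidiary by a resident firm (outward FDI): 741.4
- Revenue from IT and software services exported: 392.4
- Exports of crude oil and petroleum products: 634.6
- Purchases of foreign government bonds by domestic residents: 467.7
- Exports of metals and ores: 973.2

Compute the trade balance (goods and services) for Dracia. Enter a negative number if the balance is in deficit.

4749.8

Goods: 696.4 - 431.6 + 973.2 + 3069.2 - 1494.6 + 634.6 = 3447.2
Services: 392.4 + 564.6 + 345.6 = 1302.6
Trade balance = 3447.2 + 1302.6 = 4749.8
(Excluded from the trade balance — secondary income: official foreign aid grants received (current) 191.9, personal remittances received from nationals working abroad 417.4, contributions paid to international organisations 95.2; financial account: domestic pension funds' purchases of foreign equities 815.8, increase in resident deposits held at foreign banks 392.7, acquisition of a foreign subsidiary by a resident firm (outward FDI) 741.4, purchases of foreign government bonds by domestic residents 467.7; primary income: interest received on holdings of foreign bonds 127.6, dividends paid to foreign shareholders of resident firms 294.5; capital account: acquisition of foreign patents and trademarks (non-produced assets) 105.2.)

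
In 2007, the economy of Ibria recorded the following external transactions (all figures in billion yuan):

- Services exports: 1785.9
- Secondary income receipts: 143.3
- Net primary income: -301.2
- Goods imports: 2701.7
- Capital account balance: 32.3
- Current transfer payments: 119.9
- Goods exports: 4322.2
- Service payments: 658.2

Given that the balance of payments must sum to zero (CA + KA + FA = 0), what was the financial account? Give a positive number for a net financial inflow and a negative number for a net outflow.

-2502.7

Goods balance = 4322.2 - 2701.7 = 1620.5
Services balance = 1785.9 - 658.2 = 1127.7
Trade balance (goods + services) = 1620.5 + 1127.7 = 2748.2
Net primary income = -301.2
Net secondary income = 143.3 - 119.9 = 23.4
Current account = 2748.2 + (-301.2) + 23.4 = 2470.4
Financial account = -(2470.4 + 32.3) = -2502.7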